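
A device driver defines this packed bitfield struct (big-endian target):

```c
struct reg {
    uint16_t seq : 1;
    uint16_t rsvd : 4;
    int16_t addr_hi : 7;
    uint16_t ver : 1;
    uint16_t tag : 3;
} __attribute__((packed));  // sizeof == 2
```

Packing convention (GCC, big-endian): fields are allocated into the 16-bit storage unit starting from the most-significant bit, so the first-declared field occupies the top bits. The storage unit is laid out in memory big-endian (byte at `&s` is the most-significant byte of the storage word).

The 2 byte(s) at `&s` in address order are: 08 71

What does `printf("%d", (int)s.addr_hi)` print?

[0]=0x08 [1]=0x71 (big-endian) → word 0x0871
seq [15+:1] = (word>>15) & 0x1 = 0
rsvd [11+:4] = (word>>11) & 0xf = 1
addr_hi [4+:7] = (word>>4) & 0x7f = 7  ←
ver [3+:1] = (word>>3) & 0x1 = 0
tag [0+:3] = (word>>0) & 0x7 = 1
addr_hi signed 7b, MSB=0: value = 7

7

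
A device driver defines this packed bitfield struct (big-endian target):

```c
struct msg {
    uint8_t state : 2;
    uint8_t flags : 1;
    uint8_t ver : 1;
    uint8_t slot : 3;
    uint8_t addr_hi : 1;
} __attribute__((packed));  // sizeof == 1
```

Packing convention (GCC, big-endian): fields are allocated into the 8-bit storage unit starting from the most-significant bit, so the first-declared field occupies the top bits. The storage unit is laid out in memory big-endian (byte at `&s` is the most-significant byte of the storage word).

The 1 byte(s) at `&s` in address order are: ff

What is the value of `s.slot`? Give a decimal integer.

[0]=0xff (big-endian) → word 0xff
state:2 @ bit 6 → (0xff>>6)&0x3 = 0x3
flags:1 @ bit 5 → (0xff>>5)&0x1 = 0x1
ver:1 @ bit 4 → (0xff>>4)&0x1 = 0x1
slot:3 @ bit 1 → (0xff>>1)&0x7 = 0x7  ←
addr_hi:1 @ bit 0 → (0xff>>0)&0x1 = 0x1

7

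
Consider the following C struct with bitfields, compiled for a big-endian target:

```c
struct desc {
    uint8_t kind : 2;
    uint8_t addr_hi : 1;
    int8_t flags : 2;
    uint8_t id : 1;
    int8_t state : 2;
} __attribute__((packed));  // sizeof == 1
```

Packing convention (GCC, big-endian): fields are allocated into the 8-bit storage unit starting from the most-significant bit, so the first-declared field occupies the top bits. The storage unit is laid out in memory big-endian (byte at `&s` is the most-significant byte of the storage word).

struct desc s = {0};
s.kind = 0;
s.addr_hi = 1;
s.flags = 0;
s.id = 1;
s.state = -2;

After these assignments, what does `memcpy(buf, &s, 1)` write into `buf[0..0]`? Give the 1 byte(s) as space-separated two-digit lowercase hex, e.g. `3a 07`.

kind (2b) val=0 bits=0x0 at bit 6: 0x00
addr_hi (1b) val=1 bits=0x1 at bit 5: 0x20
flags (2b) val=0 bits=0x0 at bit 3: 0x20
id (1b) val=1 bits=0x1 at bit 2: 0x24
state (2b) val=-2 bits=0x2 at bit 0: 0x26
word = 0x26 → big-endian bytes:
  [0]=0x26

26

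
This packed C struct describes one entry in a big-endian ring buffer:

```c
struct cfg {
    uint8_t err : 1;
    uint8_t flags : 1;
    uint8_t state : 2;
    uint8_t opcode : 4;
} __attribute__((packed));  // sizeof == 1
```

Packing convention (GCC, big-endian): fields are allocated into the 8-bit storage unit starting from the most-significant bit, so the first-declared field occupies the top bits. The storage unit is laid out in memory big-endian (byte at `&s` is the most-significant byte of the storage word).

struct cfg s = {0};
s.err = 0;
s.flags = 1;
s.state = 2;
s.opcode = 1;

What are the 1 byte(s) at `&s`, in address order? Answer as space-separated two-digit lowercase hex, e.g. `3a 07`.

err (1b) val=0 bits=0x0 at bit 7: 0x00
flags (1b) val=1 bits=0x1 at bit 6: 0x40
state (2b) val=2 bits=0x2 at bit 4: 0x60
opcode (4b) val=1 bits=0x1 at bit 0: 0x61
word = 0x61 → big-endian bytes:
  [0]=0x61

61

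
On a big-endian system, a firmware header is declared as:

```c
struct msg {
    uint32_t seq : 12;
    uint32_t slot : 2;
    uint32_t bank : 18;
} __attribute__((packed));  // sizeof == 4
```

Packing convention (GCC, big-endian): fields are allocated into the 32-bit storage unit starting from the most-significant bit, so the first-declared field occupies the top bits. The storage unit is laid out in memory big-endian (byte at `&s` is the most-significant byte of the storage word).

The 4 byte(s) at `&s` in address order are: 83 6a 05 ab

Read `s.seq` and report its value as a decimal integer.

2102

[0]=0x83 [1]=0x6a [2]=0x05 [3]=0xab (big-endian) → word 0x836a05ab
seq [20+:12] = (word>>20) & 0xfff = 2102  ←
slot [18+:2] = (word>>18) & 0x3 = 2
bank [0+:18] = (word>>0) & 0x3ffff = 132523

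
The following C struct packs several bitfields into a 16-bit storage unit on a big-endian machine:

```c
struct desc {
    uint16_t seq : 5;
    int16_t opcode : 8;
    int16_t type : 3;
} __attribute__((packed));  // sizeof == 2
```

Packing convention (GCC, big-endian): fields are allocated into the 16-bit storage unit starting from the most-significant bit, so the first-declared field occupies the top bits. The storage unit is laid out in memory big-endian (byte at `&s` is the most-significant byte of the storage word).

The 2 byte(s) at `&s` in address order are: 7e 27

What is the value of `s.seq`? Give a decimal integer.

[0]=0x7e [1]=0x27 (big-endian) → word 0x7e27
seq [11+:5] = (word>>11) & 0x1f = 15  ←
opcode [3+:8] = (word>>3) & 0xff = 196
type [0+:3] = (word>>0) & 0x7 = 7

15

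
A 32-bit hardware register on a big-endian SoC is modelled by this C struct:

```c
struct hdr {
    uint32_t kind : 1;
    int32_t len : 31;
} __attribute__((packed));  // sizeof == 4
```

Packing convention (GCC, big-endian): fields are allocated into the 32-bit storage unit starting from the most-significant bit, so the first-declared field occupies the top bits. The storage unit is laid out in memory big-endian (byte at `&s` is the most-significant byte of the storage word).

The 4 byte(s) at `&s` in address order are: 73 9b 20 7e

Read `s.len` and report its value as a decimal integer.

[0]=0x73 [1]=0x9b [2]=0x20 [3]=0x7e (big-endian) → word 0x739b207e
kind [31+:1] = (word>>31) & 0x1 = 0
len [0+:31] = (word>>0) & 0x7fffffff = 1939546238  ←
len signed 31b, MSB=1: 1939546238 - 2147483648 = -207937410

-207937410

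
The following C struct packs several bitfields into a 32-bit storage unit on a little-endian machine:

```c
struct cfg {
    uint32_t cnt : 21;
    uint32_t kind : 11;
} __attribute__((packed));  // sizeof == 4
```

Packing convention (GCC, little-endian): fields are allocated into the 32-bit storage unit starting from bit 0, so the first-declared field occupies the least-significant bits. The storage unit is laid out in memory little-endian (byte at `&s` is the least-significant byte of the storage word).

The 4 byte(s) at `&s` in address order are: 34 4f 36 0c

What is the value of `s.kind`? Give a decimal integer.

[0]=0x34 [1]=0x4f [2]=0x36 [3]=0x0c (little-endian) → word 0x0c364f34
cnt [0+:21] = (word>>0) & 0x1fffff = 1462068
kind [21+:11] = (word>>21) & 0x7ff = 97  ←

97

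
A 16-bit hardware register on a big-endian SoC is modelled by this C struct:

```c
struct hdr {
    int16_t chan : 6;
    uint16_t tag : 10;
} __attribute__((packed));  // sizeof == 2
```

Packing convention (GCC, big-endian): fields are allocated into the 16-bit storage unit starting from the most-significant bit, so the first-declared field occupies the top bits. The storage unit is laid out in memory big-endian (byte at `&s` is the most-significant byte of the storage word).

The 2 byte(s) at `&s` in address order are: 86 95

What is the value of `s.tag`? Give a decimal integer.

[0]=0x86 [1]=0x95 (big-endian) → word 0x8695
chan:6 @ bit 10 → (0x8695>>10)&0x3f = 0x21
tag:10 @ bit 0 → (0x8695>>0)&0x3ff = 0x295  ←

661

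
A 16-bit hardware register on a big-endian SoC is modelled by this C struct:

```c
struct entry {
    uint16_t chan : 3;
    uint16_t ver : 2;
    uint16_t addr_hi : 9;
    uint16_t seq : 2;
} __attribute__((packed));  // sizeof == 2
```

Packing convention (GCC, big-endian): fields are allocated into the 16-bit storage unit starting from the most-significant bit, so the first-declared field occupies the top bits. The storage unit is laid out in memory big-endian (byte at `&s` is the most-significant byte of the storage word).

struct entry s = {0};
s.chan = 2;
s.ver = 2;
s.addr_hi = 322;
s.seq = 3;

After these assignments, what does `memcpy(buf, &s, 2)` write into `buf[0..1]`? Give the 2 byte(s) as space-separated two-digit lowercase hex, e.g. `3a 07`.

[13+:3] chan=2 & 0x7 = 0x2; word=0x4000
[11+:2] ver=2 & 0x3 = 0x2; word=0x5000
[2+:9] addr_hi=322 & 0x1ff = 0x142; word=0x5508
[0+:2] seq=3 & 0x3 = 0x3; word=0x550b
word = 0x550b → big-endian bytes:
  [0]=0x55  [1]=0x0b

55 0b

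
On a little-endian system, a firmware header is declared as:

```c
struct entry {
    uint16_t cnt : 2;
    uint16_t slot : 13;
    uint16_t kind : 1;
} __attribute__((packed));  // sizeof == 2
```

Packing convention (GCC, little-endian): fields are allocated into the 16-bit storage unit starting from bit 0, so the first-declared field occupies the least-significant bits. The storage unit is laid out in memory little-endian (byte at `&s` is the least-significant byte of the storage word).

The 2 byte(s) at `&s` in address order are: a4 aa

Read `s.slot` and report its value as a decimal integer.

[0]=0xa4 [1]=0xaa (little-endian) → word 0xaaa4
cnt:2 @ bit 0 → (0xaaa4>>0)&0x3 = 0x0
slot:13 @ bit 2 → (0xaaa4>>2)&0x1fff = 0xaa9  ←
kind:1 @ bit 15 → (0xaaa4>>15)&0x1 = 0x1

2729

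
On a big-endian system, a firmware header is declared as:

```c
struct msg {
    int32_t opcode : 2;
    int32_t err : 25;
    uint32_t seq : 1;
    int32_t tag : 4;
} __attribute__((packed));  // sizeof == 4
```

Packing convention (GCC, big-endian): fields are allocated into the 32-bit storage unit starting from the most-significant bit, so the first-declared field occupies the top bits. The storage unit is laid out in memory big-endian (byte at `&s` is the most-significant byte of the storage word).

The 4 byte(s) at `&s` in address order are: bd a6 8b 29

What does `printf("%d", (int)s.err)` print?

[0]=0xbd [1]=0xa6 [2]=0x8b [3]=0x29 (big-endian) → word 0xbda68b29
opcode [30+:2] = (word>>30) & 0x3 = 2
err [5+:25] = (word>>5) & 0x1ffffff = 32322649  ←
seq [4+:1] = (word>>4) & 0x1 = 0
tag [0+:4] = (word>>0) & 0xf = 9
err signed 25b, MSB=1: 32322649 - 33554432 = -1231783

-1231783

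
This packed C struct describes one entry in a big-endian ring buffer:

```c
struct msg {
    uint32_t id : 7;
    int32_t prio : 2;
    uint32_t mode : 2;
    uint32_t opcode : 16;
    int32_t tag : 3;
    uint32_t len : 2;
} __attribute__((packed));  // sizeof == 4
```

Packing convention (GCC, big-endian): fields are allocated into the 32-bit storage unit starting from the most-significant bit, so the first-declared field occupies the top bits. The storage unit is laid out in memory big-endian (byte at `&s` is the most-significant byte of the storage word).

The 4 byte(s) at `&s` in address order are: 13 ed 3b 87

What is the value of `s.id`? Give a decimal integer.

9

[0]=0x13 [1]=0xed [2]=0x3b [3]=0x87 (big-endian) → word 0x13ed3b87
id:7 @ bit 25 → (0x13ed3b87>>25)&0x7f = 0x9  ←
prio:2 @ bit 23 → (0x13ed3b87>>23)&0x3 = 0x3
mode:2 @ bit 21 → (0x13ed3b87>>21)&0x3 = 0x3
opcode:16 @ bit 5 → (0x13ed3b87>>5)&0xffff = 0x69dc
tag:3 @ bit 2 → (0x13ed3b87>>2)&0x7 = 0x1
len:2 @ bit 0 → (0x13ed3b87>>0)&0x3 = 0x3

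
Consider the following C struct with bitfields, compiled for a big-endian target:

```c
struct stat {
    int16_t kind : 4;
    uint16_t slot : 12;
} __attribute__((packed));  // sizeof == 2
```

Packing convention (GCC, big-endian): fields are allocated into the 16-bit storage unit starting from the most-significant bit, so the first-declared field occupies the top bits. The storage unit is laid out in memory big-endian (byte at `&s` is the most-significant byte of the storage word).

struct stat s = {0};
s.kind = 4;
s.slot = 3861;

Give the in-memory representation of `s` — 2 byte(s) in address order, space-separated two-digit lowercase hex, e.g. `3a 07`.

kind (4b) val=4 bits=0x4 at bit 12: 0x4000
slot (12b) val=3861 bits=0xf15 at bit 0: 0x4f15
word = 0x4f15 → big-endian bytes:
  [0]=0x4f  [1]=0x15

4f 15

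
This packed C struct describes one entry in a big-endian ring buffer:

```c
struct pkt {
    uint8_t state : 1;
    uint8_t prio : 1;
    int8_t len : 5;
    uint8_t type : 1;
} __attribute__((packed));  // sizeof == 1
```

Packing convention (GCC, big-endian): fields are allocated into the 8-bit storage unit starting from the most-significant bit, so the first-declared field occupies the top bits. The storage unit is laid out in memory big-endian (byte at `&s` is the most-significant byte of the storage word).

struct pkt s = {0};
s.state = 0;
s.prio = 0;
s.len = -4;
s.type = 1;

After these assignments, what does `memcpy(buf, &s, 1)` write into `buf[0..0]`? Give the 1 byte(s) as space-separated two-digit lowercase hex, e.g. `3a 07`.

39

[7+:1] state=0 & 0x1 = 0x0; word=0x00
[6+:1] prio=0 & 0x1 = 0x0; word=0x00
[1+:5] len=-4 & 0x1f = 0x1c; word=0x38
[0+:1] type=1 & 0x1 = 0x1; word=0x39
word = 0x39 → big-endian bytes:
  [0]=0x39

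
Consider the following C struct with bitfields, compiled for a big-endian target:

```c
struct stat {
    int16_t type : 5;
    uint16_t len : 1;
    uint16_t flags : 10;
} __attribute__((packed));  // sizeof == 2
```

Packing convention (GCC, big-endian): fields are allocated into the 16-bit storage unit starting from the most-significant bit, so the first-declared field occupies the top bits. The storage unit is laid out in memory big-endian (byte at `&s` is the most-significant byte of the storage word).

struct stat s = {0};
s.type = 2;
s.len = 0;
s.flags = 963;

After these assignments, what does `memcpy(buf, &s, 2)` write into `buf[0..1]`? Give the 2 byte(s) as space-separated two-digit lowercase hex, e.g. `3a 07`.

type:5 = 2 → 0x2 << 11 → word 0x1000
len:1 = 0 → 0x0 << 10 → word 0x1000
flags:10 = 963 → 0x3c3 << 0 → word 0x13c3
word = 0x13c3 → big-endian bytes:
  [0]=0x13  [1]=0xc3

13 c3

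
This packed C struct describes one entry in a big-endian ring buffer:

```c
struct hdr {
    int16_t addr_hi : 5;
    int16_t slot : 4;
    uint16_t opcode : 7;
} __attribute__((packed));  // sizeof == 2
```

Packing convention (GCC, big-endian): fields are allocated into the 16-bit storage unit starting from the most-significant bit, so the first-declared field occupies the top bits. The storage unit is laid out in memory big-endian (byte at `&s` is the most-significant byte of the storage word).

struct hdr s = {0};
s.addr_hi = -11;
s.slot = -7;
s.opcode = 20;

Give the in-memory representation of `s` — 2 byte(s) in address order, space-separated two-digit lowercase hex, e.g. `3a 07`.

addr_hi:5 = -11 → 0x15 << 11 → word 0xa800
slot:4 = -7 → 0x9 << 7 → word 0xac80
opcode:7 = 20 → 0x14 << 0 → word 0xac94
word = 0xac94 → big-endian bytes:
  [0]=0xac  [1]=0x94

ac 94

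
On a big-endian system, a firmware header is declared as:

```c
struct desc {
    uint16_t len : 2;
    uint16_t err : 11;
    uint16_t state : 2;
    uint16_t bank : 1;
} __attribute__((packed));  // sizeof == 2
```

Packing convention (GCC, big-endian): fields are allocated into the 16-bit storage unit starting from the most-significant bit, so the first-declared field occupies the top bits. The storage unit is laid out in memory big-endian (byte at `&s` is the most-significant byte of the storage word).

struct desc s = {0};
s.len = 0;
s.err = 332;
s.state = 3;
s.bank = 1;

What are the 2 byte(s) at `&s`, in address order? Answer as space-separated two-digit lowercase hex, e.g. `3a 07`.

0a 67

len:2 = 0 → 0x0 << 14 → word 0x0000
err:11 = 332 → 0x14c << 3 → word 0x0a60
state:2 = 3 → 0x3 << 1 → word 0x0a66
bank:1 = 1 → 0x1 << 0 → word 0x0a67
word = 0x0a67 → big-endian bytes:
  [0]=0x0a  [1]=0x67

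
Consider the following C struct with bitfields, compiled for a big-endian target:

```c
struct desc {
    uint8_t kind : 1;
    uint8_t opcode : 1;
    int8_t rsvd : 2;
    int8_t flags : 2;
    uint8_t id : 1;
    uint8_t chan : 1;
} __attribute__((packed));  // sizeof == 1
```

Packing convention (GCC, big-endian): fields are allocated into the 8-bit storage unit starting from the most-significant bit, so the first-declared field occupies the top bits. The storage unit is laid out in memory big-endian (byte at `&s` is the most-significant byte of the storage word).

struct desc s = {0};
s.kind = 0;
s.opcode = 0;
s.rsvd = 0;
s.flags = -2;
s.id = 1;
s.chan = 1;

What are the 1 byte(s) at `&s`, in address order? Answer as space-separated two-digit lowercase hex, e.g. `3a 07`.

0b

kind:1 = 0 → 0x0 << 7 → word 0x00
opcode:1 = 0 → 0x0 << 6 → word 0x00
rsvd:2 = 0 → 0x0 << 4 → word 0x00
flags:2 = -2 → 0x2 << 2 → word 0x08
id:1 = 1 → 0x1 << 1 → word 0x0a
chan:1 = 1 → 0x1 << 0 → word 0x0b
word = 0x0b → big-endian bytes:
  [0]=0x0b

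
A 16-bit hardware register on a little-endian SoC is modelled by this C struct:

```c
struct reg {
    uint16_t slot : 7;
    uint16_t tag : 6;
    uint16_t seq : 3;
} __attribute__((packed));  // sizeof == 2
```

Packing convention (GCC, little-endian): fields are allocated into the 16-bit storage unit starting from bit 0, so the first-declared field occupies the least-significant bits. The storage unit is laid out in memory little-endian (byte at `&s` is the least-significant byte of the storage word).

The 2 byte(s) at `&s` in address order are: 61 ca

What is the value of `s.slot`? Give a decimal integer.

[0]=0x61 [1]=0xca (little-endian) → word 0xca61
slot [0+:7] = (word>>0) & 0x7f = 97  ←
tag [7+:6] = (word>>7) & 0x3f = 20
seq [13+:3] = (word>>13) & 0x7 = 6

97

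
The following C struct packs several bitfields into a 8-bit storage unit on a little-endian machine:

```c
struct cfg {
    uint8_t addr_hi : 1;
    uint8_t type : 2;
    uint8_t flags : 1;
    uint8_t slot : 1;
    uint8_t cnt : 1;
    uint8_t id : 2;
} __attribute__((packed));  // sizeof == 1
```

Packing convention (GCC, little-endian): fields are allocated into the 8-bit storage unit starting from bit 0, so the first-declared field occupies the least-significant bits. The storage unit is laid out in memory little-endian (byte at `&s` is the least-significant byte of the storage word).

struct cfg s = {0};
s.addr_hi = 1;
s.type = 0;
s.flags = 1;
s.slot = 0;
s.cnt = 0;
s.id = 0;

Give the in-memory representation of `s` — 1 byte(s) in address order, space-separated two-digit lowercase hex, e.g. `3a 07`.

09

addr_hi (1b) val=1 bits=0x1 at bit 0: 0x01
type (2b) val=0 bits=0x0 at bit 1: 0x01
flags (1b) val=1 bits=0x1 at bit 3: 0x09
slot (1b) val=0 bits=0x0 at bit 4: 0x09
cnt (1b) val=0 bits=0x0 at bit 5: 0x09
id (2b) val=0 bits=0x0 at bit 6: 0x09
word = 0x09 → little-endian bytes:
  [0]=0x09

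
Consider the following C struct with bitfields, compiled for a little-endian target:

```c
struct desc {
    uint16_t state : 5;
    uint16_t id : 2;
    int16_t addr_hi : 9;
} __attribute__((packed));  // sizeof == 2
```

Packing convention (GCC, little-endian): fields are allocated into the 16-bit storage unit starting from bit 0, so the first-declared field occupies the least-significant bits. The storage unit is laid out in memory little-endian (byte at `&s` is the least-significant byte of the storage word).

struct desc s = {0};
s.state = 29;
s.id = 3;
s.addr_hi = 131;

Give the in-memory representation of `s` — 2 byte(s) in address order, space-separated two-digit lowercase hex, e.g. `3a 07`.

state (5b) val=29 bits=0x1d at bit 0: 0x001d
id (2b) val=3 bits=0x3 at bit 5: 0x007d
addr_hi (9b) val=131 bits=0x83 at bit 7: 0x41fd
word = 0x41fd → little-endian bytes:
  [0]=0xfd  [1]=0x41

fd 41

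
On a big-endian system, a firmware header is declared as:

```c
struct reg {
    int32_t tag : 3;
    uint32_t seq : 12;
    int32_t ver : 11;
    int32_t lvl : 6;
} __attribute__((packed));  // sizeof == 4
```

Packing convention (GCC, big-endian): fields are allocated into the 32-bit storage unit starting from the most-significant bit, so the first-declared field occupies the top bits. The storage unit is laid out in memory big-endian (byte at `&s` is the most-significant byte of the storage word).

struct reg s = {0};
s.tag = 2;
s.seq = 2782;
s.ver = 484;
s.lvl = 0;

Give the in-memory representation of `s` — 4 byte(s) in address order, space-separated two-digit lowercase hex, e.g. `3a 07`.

[29+:3] tag=2 & 0x7 = 0x2; word=0x40000000
[17+:12] seq=2782 & 0xfff = 0xade; word=0x55bc0000
[6+:11] ver=484 & 0x7ff = 0x1e4; word=0x55bc7900
[0+:6] lvl=0 & 0x3f = 0x0; word=0x55bc7900
word = 0x55bc7900 → big-endian bytes:
  [0]=0x55  [1]=0xbc  [2]=0x79  [3]=0x00

55 bc 79 00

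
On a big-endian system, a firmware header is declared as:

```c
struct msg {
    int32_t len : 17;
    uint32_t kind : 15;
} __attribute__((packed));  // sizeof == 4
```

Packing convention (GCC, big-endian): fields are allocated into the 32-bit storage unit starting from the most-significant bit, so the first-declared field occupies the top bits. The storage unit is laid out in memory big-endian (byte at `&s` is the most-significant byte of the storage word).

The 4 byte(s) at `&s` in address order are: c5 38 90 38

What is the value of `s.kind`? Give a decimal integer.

4152

[0]=0xc5 [1]=0x38 [2]=0x90 [3]=0x38 (big-endian) → word 0xc5389038
len:17 @ bit 15 → (0xc5389038>>15)&0x1ffff = 0x18a71
kind:15 @ bit 0 → (0xc5389038>>0)&0x7fff = 0x1038  ←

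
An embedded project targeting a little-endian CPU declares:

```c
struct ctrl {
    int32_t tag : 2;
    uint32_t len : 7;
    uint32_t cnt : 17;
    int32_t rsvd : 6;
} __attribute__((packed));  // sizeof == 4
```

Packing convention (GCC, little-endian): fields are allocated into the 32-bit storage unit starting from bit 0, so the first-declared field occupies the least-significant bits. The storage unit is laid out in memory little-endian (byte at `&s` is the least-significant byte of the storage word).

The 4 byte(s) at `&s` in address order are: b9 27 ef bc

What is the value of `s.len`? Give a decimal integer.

[0]=0xb9 [1]=0x27 [2]=0xef [3]=0xbc (little-endian) → word 0xbcef27b9
tag [0+:2] = (word>>0) & 0x3 = 1
len [2+:7] = (word>>2) & 0x7f = 110  ←
cnt [9+:17] = (word>>9) & 0x1ffff = 30611
rsvd [26+:6] = (word>>26) & 0x3f = 47

110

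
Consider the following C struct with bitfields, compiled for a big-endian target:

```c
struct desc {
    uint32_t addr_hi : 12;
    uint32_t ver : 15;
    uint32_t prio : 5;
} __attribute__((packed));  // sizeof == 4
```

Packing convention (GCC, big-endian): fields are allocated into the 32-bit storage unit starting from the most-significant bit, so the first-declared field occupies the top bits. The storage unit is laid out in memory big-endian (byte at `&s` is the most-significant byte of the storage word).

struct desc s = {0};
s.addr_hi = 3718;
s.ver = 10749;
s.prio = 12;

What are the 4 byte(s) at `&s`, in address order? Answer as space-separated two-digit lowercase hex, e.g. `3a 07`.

e8 65 3f ac

[20+:12] addr_hi=3718 & 0xfff = 0xe86; word=0xe8600000
[5+:15] ver=10749 & 0x7fff = 0x29fd; word=0xe8653fa0
[0+:5] prio=12 & 0x1f = 0xc; word=0xe8653fac
word = 0xe8653fac → big-endian bytes:
  [0]=0xe8  [1]=0x65  [2]=0x3f  [3]=0xac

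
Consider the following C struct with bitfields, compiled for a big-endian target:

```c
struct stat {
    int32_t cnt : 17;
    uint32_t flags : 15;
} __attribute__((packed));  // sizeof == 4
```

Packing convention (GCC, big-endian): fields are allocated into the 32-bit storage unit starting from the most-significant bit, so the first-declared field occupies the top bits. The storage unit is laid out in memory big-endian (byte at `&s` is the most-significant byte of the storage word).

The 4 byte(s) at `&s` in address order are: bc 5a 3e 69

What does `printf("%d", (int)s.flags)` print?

[0]=0xbc [1]=0x5a [2]=0x3e [3]=0x69 (big-endian) → word 0xbc5a3e69
cnt [15+:17] = (word>>15) & 0x1ffff = 96436
flags [0+:15] = (word>>0) & 0x7fff = 15977  ←

15977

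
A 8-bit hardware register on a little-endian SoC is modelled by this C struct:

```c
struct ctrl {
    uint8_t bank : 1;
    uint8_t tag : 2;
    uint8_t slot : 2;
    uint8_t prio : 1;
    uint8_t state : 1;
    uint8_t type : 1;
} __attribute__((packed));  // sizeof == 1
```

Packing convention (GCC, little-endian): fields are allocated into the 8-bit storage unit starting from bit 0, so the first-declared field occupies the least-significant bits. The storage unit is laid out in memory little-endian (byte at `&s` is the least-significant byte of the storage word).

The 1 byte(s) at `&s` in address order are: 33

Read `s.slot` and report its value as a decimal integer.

[0]=0x33 (little-endian) → word 0x33
bank:1 @ bit 0 → (0x33>>0)&0x1 = 0x1
tag:2 @ bit 1 → (0x33>>1)&0x3 = 0x1
slot:2 @ bit 3 → (0x33>>3)&0x3 = 0x2  ←
prio:1 @ bit 5 → (0x33>>5)&0x1 = 0x1
state:1 @ bit 6 → (0x33>>6)&0x1 = 0x0
type:1 @ bit 7 → (0x33>>7)&0x1 = 0x0

2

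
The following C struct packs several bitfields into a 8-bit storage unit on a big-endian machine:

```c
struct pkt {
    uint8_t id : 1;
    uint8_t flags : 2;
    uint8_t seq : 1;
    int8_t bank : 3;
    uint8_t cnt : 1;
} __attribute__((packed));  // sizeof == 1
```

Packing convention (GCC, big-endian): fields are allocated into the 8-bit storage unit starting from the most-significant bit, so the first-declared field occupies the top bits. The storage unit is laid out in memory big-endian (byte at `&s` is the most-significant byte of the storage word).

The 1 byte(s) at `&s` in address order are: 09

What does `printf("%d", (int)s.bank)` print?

-4

[0]=0x09 (big-endian) → word 0x09
id [7+:1] = (word>>7) & 0x1 = 0
flags [5+:2] = (word>>5) & 0x3 = 0
seq [4+:1] = (word>>4) & 0x1 = 0
bank [1+:3] = (word>>1) & 0x7 = 4  ←
cnt [0+:1] = (word>>0) & 0x1 = 1
bank signed 3b, MSB=1: 4 - 8 = -4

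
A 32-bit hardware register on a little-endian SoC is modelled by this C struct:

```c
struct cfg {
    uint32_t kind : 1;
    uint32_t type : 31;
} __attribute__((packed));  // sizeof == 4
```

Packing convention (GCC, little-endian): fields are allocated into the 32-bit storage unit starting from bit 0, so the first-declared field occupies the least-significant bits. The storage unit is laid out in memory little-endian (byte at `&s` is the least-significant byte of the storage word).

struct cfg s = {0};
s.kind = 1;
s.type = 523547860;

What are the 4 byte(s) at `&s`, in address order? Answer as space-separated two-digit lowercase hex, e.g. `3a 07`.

[0+:1] kind=1 & 0x1 = 0x1; word=0x00000001
[1+:31] type=523547860 & 0x7fffffff = 0x1f34b4d4; word=0x3e6969a9
word = 0x3e6969a9 → little-endian bytes:
  [0]=0xa9  [1]=0x69  [2]=0x69  [3]=0x3e

a9 69 69 3e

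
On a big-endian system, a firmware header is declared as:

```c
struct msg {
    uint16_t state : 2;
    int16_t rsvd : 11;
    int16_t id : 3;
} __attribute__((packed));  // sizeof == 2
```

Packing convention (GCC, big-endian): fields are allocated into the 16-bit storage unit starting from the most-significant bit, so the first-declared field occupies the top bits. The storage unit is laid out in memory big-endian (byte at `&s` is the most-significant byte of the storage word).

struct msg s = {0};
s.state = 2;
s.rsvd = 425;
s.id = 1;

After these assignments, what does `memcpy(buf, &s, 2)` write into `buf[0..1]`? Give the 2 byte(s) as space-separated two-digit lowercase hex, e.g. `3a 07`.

8d 49

[14+:2] state=2 & 0x3 = 0x2; word=0x8000
[3+:11] rsvd=425 & 0x7ff = 0x1a9; word=0x8d48
[0+:3] id=1 & 0x7 = 0x1; word=0x8d49
word = 0x8d49 → big-endian bytes:
  [0]=0x8d  [1]=0x49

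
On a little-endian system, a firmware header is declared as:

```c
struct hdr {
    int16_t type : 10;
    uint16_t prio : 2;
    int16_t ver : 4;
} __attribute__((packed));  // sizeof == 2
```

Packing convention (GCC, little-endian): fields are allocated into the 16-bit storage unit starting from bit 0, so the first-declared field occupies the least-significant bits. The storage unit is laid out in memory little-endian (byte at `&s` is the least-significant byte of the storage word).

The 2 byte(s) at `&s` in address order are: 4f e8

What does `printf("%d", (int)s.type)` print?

79

[0]=0x4f [1]=0xe8 (little-endian) → word 0xe84f
type [0+:10] = (word>>0) & 0x3ff = 79  ←
prio [10+:2] = (word>>10) & 0x3 = 2
ver [12+:4] = (word>>12) & 0xf = 14
type signed 10b, MSB=0: value = 79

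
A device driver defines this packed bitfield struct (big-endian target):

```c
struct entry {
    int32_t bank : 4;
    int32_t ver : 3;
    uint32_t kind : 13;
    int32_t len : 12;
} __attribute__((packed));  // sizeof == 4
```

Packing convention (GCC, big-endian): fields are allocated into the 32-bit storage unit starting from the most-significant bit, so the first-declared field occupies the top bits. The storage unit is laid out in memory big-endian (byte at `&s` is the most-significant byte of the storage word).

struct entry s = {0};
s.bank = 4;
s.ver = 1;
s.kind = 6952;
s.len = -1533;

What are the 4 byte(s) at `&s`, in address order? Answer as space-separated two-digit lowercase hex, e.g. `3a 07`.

43 b2 8a 03

bank:4 = 4 → 0x4 << 28 → word 0x40000000
ver:3 = 1 → 0x1 << 25 → word 0x42000000
kind:13 = 6952 → 0x1b28 << 12 → word 0x43b28000
len:12 = -1533 → 0xa03 << 0 → word 0x43b28a03
word = 0x43b28a03 → big-endian bytes:
  [0]=0x43  [1]=0xb2  [2]=0x8a  [3]=0x03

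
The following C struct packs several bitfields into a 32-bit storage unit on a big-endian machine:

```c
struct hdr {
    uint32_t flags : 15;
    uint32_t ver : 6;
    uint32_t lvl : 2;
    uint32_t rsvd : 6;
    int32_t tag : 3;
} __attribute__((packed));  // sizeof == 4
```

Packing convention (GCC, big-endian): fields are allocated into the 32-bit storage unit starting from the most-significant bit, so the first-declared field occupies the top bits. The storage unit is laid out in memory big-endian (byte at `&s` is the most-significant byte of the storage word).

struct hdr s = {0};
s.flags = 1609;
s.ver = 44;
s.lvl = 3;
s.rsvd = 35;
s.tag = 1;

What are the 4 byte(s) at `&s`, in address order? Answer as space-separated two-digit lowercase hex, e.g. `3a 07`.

0c 93 67 19

[17+:15] flags=1609 & 0x7fff = 0x649; word=0x0c920000
[11+:6] ver=44 & 0x3f = 0x2c; word=0x0c936000
[9+:2] lvl=3 & 0x3 = 0x3; word=0x0c936600
[3+:6] rsvd=35 & 0x3f = 0x23; word=0x0c936718
[0+:3] tag=1 & 0x7 = 0x1; word=0x0c936719
word = 0x0c936719 → big-endian bytes:
  [0]=0x0c  [1]=0x93  [2]=0x67  [3]=0x19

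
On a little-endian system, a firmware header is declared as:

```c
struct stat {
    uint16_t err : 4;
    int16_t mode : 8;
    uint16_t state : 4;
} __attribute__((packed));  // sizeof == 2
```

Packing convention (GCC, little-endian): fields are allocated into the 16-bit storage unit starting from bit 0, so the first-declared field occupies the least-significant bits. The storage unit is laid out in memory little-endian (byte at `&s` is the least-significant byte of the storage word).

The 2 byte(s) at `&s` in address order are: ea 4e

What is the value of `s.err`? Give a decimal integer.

10

[0]=0xea [1]=0x4e (little-endian) → word 0x4eea
err:4 @ bit 0 → (0x4eea>>0)&0xf = 0xa  ←
mode:8 @ bit 4 → (0x4eea>>4)&0xff = 0xee
state:4 @ bit 12 → (0x4eea>>12)&0xf = 0x4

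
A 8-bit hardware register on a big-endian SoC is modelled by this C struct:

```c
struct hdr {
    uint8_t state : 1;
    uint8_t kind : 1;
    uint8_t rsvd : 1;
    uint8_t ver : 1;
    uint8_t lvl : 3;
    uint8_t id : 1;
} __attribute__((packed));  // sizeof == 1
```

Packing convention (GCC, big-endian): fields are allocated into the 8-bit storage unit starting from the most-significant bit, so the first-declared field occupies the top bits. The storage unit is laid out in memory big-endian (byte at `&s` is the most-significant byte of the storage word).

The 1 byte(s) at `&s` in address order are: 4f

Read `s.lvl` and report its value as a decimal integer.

[0]=0x4f (big-endian) → word 0x4f
state:1 @ bit 7 → (0x4f>>7)&0x1 = 0x0
kind:1 @ bit 6 → (0x4f>>6)&0x1 = 0x1
rsvd:1 @ bit 5 → (0x4f>>5)&0x1 = 0x0
ver:1 @ bit 4 → (0x4f>>4)&0x1 = 0x0
lvl:3 @ bit 1 → (0x4f>>1)&0x7 = 0x7  ←
id:1 @ bit 0 → (0x4f>>0)&0x1 = 0x1

7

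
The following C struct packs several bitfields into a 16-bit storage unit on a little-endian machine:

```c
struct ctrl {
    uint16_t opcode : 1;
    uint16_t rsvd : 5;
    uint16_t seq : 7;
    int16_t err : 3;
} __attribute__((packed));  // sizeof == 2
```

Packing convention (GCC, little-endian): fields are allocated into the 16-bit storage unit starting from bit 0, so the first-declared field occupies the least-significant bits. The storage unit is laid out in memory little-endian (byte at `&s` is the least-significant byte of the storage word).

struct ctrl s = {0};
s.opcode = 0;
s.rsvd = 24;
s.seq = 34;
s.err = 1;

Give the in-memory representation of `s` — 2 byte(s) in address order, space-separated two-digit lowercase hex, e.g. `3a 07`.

b0 28

[0+:1] opcode=0 & 0x1 = 0x0; word=0x0000
[1+:5] rsvd=24 & 0x1f = 0x18; word=0x0030
[6+:7] seq=34 & 0x7f = 0x22; word=0x08b0
[13+:3] err=1 & 0x7 = 0x1; word=0x28b0
word = 0x28b0 → little-endian bytes:
  [0]=0xb0  [1]=0x28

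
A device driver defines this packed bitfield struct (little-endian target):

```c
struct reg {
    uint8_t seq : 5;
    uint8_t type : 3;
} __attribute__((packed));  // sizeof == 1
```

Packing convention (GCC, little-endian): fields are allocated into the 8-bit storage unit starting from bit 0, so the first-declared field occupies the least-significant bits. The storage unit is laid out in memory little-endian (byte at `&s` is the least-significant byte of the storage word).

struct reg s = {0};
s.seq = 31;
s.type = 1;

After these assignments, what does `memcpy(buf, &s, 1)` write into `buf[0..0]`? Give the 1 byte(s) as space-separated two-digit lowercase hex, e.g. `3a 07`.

3f

[0+:5] seq=31 & 0x1f = 0x1f; word=0x1f
[5+:3] type=1 & 0x7 = 0x1; word=0x3f
word = 0x3f → little-endian bytes:
  [0]=0x3f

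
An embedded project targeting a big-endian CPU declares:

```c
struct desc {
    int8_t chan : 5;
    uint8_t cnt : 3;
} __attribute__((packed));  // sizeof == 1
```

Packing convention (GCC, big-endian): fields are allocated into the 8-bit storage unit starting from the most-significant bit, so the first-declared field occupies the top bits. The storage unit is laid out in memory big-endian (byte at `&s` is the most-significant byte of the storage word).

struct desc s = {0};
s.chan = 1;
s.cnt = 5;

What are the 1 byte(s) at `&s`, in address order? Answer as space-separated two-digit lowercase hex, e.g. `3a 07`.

chan (5b) val=1 bits=0x1 at bit 3: 0x08
cnt (3b) val=5 bits=0x5 at bit 0: 0x0d
word = 0x0d → big-endian bytes:
  [0]=0x0d

0d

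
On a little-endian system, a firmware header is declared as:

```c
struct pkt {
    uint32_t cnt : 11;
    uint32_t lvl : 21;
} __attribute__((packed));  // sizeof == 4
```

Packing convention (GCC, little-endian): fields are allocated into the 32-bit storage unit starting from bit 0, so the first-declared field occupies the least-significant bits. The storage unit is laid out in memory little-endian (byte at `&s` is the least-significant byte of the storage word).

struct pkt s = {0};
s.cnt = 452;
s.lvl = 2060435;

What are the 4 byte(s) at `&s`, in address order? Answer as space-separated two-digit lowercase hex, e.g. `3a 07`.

c4 99 84 fb

cnt:11 = 452 → 0x1c4 << 0 → word 0x000001c4
lvl:21 = 2060435 → 0x1f7093 << 11 → word 0xfb8499c4
word = 0xfb8499c4 → little-endian bytes:
  [0]=0xc4  [1]=0x99  [2]=0x84  [3]=0xfb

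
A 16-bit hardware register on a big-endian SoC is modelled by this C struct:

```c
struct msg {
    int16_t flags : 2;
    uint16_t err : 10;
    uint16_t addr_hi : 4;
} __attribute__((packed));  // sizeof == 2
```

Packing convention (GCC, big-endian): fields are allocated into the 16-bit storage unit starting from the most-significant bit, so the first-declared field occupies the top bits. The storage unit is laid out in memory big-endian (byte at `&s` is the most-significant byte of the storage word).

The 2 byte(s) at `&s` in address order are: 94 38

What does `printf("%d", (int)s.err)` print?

323

[0]=0x94 [1]=0x38 (big-endian) → word 0x9438
flags [14+:2] = (word>>14) & 0x3 = 2
err [4+:10] = (word>>4) & 0x3ff = 323  ←
addr_hi [0+:4] = (word>>0) & 0xf = 8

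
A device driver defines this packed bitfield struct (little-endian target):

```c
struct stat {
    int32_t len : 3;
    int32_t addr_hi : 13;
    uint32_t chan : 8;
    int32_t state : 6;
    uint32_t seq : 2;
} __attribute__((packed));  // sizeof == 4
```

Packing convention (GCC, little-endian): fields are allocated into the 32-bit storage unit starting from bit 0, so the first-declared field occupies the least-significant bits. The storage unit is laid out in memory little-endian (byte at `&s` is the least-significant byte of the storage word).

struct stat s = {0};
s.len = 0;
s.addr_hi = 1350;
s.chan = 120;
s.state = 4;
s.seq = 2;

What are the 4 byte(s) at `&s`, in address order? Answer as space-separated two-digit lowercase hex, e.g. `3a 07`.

30 2a 78 84

len (3b) val=0 bits=0x0 at bit 0: 0x00000000
addr_hi (13b) val=1350 bits=0x546 at bit 3: 0x00002a30
chan (8b) val=120 bits=0x78 at bit 16: 0x00782a30
state (6b) val=4 bits=0x4 at bit 24: 0x04782a30
seq (2b) val=2 bits=0x2 at bit 30: 0x84782a30
word = 0x84782a30 → little-endian bytes:
  [0]=0x30  [1]=0x2a  [2]=0x78  [3]=0x84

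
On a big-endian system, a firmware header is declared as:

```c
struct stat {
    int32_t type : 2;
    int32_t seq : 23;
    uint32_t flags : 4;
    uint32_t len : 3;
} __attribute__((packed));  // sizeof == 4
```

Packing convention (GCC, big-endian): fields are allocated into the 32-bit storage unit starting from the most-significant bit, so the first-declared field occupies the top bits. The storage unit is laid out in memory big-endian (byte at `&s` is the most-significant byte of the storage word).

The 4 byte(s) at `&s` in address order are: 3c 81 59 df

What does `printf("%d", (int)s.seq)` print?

[0]=0x3c [1]=0x81 [2]=0x59 [3]=0xdf (big-endian) → word 0x3c8159df
type:2 @ bit 30 → (0x3c8159df>>30)&0x3 = 0x0
seq:23 @ bit 7 → (0x3c8159df>>7)&0x7fffff = 0x7902b3  ←
flags:4 @ bit 3 → (0x3c8159df>>3)&0xf = 0xb
len:3 @ bit 0 → (0x3c8159df>>0)&0x7 = 0x7
seq signed 23b, MSB=1: 7930547 - 8388608 = -458061

-458061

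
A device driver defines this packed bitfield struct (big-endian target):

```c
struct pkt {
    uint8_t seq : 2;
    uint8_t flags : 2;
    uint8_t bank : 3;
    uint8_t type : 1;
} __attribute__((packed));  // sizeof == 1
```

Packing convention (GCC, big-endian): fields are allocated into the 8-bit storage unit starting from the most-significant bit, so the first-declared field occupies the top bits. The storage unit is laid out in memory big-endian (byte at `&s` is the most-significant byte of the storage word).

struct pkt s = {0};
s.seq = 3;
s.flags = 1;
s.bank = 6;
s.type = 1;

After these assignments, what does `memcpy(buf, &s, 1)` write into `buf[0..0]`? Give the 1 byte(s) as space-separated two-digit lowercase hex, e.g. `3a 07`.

seq:2 = 3 → 0x3 << 6 → word 0xc0
flags:2 = 1 → 0x1 << 4 → word 0xd0
bank:3 = 6 → 0x6 << 1 → word 0xdc
type:1 = 1 → 0x1 << 0 → word 0xdd
word = 0xdd → big-endian bytes:
  [0]=0xdd

dd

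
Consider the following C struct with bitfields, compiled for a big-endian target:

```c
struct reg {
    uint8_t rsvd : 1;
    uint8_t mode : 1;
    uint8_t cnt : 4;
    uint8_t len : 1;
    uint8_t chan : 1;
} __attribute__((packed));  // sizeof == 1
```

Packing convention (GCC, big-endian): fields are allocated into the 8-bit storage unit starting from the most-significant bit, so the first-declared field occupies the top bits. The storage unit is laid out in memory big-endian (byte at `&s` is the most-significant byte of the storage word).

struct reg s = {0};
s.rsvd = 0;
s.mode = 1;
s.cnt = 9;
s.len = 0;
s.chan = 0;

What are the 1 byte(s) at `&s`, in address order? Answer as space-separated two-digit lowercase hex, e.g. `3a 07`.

64

rsvd:1 = 0 → 0x0 << 7 → word 0x00
mode:1 = 1 → 0x1 << 6 → word 0x40
cnt:4 = 9 → 0x9 << 2 → word 0x64
len:1 = 0 → 0x0 << 1 → word 0x64
chan:1 = 0 → 0x0 << 0 → word 0x64
word = 0x64 → big-endian bytes:
  [0]=0x64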